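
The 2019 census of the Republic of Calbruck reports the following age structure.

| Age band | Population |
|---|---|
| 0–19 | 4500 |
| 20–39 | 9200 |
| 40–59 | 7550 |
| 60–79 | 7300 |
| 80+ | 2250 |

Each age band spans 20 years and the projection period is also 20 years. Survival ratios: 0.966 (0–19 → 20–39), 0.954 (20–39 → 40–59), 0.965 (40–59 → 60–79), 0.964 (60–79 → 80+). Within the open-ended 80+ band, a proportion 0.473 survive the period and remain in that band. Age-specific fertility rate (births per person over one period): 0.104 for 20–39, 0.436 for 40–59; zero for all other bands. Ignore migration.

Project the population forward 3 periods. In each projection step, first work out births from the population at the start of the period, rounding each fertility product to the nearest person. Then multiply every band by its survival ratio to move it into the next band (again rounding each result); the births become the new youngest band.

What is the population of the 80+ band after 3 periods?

Let group 1 be 0–19 through group 5 = 80+.
— Period 1 —
Births: 9200 * 0.104 = 957 ; 7550 * 0.436 = 3292 → 4249
Group 2: 4500 * 0.966 = 4347
Group 3: 9200 * 0.954 = 8777
Group 4: 7550 * 0.965 = 7286
Group 5: 7300 * 0.964 + 2250 * 0.473 = 7037 + 1064 = 8101
End of period: [4249, 4347, 8777, 7286, 8101]
— Period 2 —
Births: 4347 * 0.104 = 452 ; 8777 * 0.436 = 3827 → 4279
Group 2: 4249 * 0.966 = 4105
Group 3: 4347 * 0.954 = 4147
Group 4: 8777 * 0.965 = 8470
Group 5: 7286 * 0.964 + 8101 * 0.473 = 7024 + 3832 = 10856
End of period: [4279, 4105, 4147, 8470, 10856]
— Period 3 —
Births: 4105 * 0.104 = 427 ; 4147 * 0.436 = 1808 → 2235
Group 2: 4279 * 0.966 = 4134
Group 3: 4105 * 0.954 = 3916
Group 4: 4147 * 0.965 = 4002
Group 5: 8470 * 0.964 + 10856 * 0.473 = 8165 + 5135 = 13300
End of period: [2235, 4134, 3916, 4002, 13300]

13300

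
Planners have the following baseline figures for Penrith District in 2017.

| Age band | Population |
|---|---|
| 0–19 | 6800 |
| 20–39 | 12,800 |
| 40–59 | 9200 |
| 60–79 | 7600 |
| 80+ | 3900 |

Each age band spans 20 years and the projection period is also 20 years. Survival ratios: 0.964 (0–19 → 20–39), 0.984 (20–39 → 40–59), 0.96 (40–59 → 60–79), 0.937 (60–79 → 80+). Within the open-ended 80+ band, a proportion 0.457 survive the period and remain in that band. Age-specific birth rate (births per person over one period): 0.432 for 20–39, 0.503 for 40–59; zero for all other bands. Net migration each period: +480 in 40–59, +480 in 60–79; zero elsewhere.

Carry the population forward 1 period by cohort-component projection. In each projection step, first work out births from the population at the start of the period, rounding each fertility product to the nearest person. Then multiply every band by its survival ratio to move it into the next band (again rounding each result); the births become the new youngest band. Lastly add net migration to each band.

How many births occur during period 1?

10158

— Period 1 —
Births: 12800 × 0.432 = 5530, 9200 × 0.503 = 4628 → 10158
20–39: 6800 × 0.964 = 6555
40–59: 12800 × 0.984 = 12595
60–79: 9200 × 0.96 = 8832
80+: 7600 × 0.937 + 3900 × 0.457 = 7121 + 1782 = 8903
Net migration: 40–59 + 480 → 13075; 60–79 + 480 → 9312
Population now: 0–19=10158, 20–39=6555, 40–59=13075, 60–79=9312, 80+=8903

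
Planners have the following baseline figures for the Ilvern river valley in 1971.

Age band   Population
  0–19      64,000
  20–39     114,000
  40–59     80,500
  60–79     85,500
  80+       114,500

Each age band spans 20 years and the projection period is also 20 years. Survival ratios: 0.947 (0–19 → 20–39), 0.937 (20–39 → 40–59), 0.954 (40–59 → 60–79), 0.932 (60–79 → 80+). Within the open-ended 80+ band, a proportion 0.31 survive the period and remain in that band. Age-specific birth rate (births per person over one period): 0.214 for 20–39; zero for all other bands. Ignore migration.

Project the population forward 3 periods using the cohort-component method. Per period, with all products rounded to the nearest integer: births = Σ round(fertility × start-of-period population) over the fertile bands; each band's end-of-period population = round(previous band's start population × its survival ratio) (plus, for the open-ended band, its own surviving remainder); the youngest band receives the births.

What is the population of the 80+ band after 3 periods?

Numbering the bands 1..5 from youngest to oldest:
After projecting period 1:
Births: 114000 × 0.214 = 24396
Band 2: 64000 × 0.947 = 60608
Band 3: 114000 × 0.937 = 106818
Band 4: 80500 × 0.954 = 76797
Band 5: 85500 × 0.932 + 114500 × 0.31 = 79686 + 35495 = 115181
→ [24396, 60608, 106818, 76797, 115181]
After projecting period 2:
Births: 60608 × 0.214 = 12970
Band 2: 24396 × 0.947 = 23103
Band 3: 60608 × 0.937 = 56790
Band 4: 106818 × 0.954 = 101904
Band 5: 76797 × 0.932 + 115181 × 0.31 = 71575 + 35706 = 107281
→ [12970, 23103, 56790, 101904, 107281]
After projecting period 3:
Births: 23103 × 0.214 = 4944
Band 2: 12970 × 0.947 = 12283
Band 3: 23103 × 0.937 = 21648
Band 4: 56790 × 0.954 = 54178
Band 5: 101904 × 0.932 + 107281 × 0.31 = 94975 + 33257 = 128232
→ [4944, 12283, 21648, 54178, 128232]

128232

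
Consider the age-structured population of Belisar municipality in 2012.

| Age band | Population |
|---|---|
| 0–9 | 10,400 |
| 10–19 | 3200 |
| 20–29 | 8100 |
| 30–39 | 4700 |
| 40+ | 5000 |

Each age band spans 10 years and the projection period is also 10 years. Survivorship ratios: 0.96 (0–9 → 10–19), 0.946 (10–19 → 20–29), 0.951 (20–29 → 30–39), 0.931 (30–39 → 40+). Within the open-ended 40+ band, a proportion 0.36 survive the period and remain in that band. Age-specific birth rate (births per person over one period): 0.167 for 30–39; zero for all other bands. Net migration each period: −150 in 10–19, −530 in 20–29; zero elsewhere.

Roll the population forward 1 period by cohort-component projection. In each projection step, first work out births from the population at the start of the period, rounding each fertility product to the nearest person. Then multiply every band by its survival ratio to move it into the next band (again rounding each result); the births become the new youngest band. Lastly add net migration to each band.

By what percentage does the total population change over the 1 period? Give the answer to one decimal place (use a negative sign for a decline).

-14.0

(Bands numbered youngest = 1 to oldest = 5.)
After projecting period 1:
Births: 4700 × 0.167 = 785
Band 2: 10400 × 0.96 = 9984
Band 3: 3200 × 0.946 = 3027
Band 4: 8100 × 0.951 = 7703
Band 5: 4700 × 0.931 + 5000 × 0.36 = 4376 + 1800 = 6176
Net migration: Band 2 − 150 → 9834; Band 3 − 530 → 2497
End of period: [785, 9834, 2497, 7703, 6176]
Total: 31400 → 26995; change = -4405; percentage change = -14.0%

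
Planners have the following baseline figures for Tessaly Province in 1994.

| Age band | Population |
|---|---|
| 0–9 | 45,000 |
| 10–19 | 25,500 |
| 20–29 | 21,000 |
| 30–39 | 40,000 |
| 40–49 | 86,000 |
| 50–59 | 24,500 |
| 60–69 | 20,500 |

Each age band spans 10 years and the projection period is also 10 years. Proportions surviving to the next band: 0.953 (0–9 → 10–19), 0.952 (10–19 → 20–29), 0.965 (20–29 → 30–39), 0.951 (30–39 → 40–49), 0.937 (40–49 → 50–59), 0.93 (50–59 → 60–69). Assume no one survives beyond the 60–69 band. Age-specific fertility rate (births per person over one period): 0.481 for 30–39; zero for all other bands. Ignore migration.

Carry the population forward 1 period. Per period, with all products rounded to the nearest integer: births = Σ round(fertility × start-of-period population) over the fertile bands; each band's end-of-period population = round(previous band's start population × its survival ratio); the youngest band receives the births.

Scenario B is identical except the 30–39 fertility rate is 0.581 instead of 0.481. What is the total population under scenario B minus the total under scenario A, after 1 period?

4000

— Period 1 —
Births: 40000 × 0.481 = 19240
10–19: 45000 × 0.953 = 42885
20–29: 25500 × 0.952 = 24276
30–39: 21000 × 0.965 = 20265
40–49: 40000 × 0.951 = 38040
50–59: 86000 × 0.937 = 80582
60–69: 24500 × 0.93 = 22785
Giving 19240 / 42885 / 24276 / 20265 / 38040 / 80582 / 22785.
Scenario A total after 1 period: 248073
Scenario B projection —
— Period 1 —
Births: 40000 × 0.581 = 23240
10–19: 45000 × 0.953 = 42885
20–29: 25500 × 0.952 = 24276
30–39: 21000 × 0.965 = 20265
40–49: 40000 × 0.951 = 38040
50–59: 86000 × 0.937 = 80582
60–69: 24500 × 0.93 = 22785
Giving 23240 / 42885 / 24276 / 20265 / 38040 / 80582 / 22785.
Scenario B total after 1 period: 252073
Difference B − A = 252073 − 248073 = 4000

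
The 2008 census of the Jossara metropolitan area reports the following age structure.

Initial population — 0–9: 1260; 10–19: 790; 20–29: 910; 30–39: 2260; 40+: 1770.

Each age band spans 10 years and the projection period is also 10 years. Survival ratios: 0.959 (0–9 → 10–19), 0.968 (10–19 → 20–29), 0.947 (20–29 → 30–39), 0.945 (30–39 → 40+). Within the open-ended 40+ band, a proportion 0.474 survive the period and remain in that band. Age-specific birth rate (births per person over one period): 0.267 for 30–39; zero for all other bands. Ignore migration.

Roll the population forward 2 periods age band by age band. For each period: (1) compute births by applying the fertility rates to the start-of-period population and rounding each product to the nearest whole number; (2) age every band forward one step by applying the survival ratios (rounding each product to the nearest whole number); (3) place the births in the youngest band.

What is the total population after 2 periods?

Let band 1 be 0–9 through band 5 = 40+.
After projecting period 1:
Births: 2260 × 0.267 = 603
Band 2: 1260 × 0.959 = 1208
Band 3: 790 × 0.968 = 765
Band 4: 910 × 0.947 = 862
Band 5: 2260 × 0.945 + 1770 × 0.474 = 2136 + 839 = 2975
Giving 603 / 1208 / 765 / 862 / 2975.
After projecting period 2:
Births: 862 × 0.267 = 230
Band 2: 603 × 0.959 = 578
Band 3: 1208 × 0.968 = 1169
Band 4: 765 × 0.947 = 724
Band 5: 862 × 0.945 + 2975 × 0.474 = 815 + 1410 = 2225
Giving 230 / 578 / 1169 / 724 / 2225.
Total after period 2: 230 + 578 + 1169 + 724 + 2225 = 4926

4926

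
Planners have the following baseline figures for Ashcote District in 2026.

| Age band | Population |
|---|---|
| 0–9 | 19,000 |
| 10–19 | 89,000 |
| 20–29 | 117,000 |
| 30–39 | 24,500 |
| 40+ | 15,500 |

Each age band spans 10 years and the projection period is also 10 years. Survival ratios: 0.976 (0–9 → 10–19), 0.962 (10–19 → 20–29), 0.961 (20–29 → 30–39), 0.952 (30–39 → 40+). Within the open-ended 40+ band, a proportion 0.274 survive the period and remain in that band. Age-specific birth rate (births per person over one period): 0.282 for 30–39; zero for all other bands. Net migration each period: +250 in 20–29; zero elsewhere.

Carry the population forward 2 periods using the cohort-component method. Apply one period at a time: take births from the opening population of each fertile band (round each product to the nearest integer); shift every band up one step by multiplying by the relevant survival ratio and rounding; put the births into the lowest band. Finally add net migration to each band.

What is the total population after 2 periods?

(Groups numbered youngest = 1 to oldest = 5.)
[period 1]
Births: 24500 × 0.282 = 6909
Group 2: 19000 × 0.976 = 18544
Group 3: 89000 × 0.962 = 85618
Group 4: 117000 × 0.961 = 112437
Group 5: 24500 × 0.952 + 15500 × 0.274 = 23324 + 4247 = 27571
Net migration: Group 3 + 250 → 85868
Giving 6909 / 18544 / 85868 / 112437 / 27571.
[period 2]
Births: 112437 × 0.282 = 31707
Group 2: 6909 × 0.976 = 6743
Group 3: 18544 × 0.962 = 17839
Group 4: 85868 × 0.961 = 82519
Group 5: 112437 × 0.952 + 27571 × 0.274 = 107040 + 7554 = 114594
Net migration: Group 3 + 250 → 18089
Giving 31707 / 6743 / 18089 / 82519 / 114594.
Total after period 2: 31707 + 6743 + 18089 + 82519 + 114594 = 253652

253652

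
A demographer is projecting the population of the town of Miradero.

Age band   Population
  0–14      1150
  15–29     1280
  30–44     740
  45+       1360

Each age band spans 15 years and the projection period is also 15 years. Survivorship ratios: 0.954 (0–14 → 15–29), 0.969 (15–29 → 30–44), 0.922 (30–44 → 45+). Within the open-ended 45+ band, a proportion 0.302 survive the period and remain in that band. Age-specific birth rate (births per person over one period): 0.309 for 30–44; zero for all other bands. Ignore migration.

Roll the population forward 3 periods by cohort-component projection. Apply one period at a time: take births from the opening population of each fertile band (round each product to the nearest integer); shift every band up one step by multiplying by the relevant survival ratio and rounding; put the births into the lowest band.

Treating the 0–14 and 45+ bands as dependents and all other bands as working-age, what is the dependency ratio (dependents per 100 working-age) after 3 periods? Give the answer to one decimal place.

304.3

Period 1.
Births: 740 × 0.309 = 229
15–29: 1150 × 0.954 = 1097
30–44: 1280 × 0.969 = 1240
45+: 740 × 0.922 + 1360 × 0.302 = 682 + 411 = 1093
Population now: 0–14=229, 15–29=1097, 30–44=1240, 45+=1093
Period 2.
Births: 1240 × 0.309 = 383
15–29: 229 × 0.954 = 218
30–44: 1097 × 0.969 = 1063
45+: 1240 × 0.922 + 1093 × 0.302 = 1143 + 330 = 1473
Population now: 0–14=383, 15–29=218, 30–44=1063, 45+=1473
Period 3.
Births: 1063 × 0.309 = 328
15–29: 383 × 0.954 = 365
30–44: 218 × 0.969 = 211
45+: 1063 × 0.922 + 1473 × 0.302 = 980 + 445 = 1425
Population now: 0–14=328, 15–29=365, 30–44=211, 45+=1425
Dependents (band 0–14 + band 45+) = 328 + 1425 = 1753; working-age = 576; ratio = 1753/576 × 100 = 304.3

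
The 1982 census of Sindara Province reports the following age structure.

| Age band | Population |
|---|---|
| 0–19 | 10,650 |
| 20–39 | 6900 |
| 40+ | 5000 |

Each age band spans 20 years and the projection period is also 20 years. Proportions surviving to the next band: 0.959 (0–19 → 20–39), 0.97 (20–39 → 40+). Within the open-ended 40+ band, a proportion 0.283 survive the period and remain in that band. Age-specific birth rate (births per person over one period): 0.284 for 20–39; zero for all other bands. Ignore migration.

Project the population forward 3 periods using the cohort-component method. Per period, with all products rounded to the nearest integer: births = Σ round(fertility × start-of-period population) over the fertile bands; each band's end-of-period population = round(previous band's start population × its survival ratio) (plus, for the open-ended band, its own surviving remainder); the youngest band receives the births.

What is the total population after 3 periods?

8592

After projecting period 1:
Births: 6900 × 0.284 = 1960
20–39: 10650 × 0.959 = 10213
40+: 6900 × 0.97 + 5000 × 0.283 = 6693 + 1415 = 8108
Giving 1960 / 10213 / 8108.
After projecting period 2:
Births: 10213 × 0.284 = 2900
20–39: 1960 × 0.959 = 1880
40+: 10213 × 0.97 + 8108 × 0.283 = 9907 + 2295 = 12202
Giving 2900 / 1880 / 12202.
After projecting period 3:
Births: 1880 × 0.284 = 534
20–39: 2900 × 0.959 = 2781
40+: 1880 × 0.97 + 12202 × 0.283 = 1824 + 3453 = 5277
Giving 534 / 2781 / 5277.
Total after period 3: 534 + 2781 + 5277 = 8592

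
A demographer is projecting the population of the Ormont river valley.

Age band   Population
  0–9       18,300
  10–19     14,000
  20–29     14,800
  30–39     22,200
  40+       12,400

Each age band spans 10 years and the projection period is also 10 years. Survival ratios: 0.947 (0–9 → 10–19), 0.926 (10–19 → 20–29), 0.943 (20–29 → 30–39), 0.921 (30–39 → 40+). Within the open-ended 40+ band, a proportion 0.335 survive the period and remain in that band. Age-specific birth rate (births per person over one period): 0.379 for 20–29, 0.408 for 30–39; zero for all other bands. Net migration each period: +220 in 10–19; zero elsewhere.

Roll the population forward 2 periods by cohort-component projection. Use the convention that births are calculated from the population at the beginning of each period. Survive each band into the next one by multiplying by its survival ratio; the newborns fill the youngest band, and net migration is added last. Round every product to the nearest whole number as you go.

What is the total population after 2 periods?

74287

Numbering the groups 1..5 from youngest to oldest:
— Period 1 —
Births: 14800 * 0.379 = 5609 ; 22200 * 0.408 = 9058 — total 14667
Group 2: 18300 * 0.947 = 17330
Group 3: 14000 * 0.926 = 12964
Group 4: 14800 * 0.943 = 13956
Group 5: 22200 * 0.921 + 12400 * 0.335 = 20446 + 4154 = 24600
Net migration: Group 2 + 220 → 17550
End of period: [14667, 17550, 12964, 13956, 24600]
— Period 2 —
Births: 12964 * 0.379 = 4913 ; 13956 * 0.408 = 5694 — total 10607
Group 2: 14667 * 0.947 = 13890
Group 3: 17550 * 0.926 = 16251
Group 4: 12964 * 0.943 = 12225
Group 5: 13956 * 0.921 + 24600 * 0.335 = 12853 + 8241 = 21094
Net migration: Group 2 + 220 → 14110
End of period: [10607, 14110, 16251, 12225, 21094]
Total after period 2: 10607 + 14110 + 16251 + 12225 + 21094 = 74287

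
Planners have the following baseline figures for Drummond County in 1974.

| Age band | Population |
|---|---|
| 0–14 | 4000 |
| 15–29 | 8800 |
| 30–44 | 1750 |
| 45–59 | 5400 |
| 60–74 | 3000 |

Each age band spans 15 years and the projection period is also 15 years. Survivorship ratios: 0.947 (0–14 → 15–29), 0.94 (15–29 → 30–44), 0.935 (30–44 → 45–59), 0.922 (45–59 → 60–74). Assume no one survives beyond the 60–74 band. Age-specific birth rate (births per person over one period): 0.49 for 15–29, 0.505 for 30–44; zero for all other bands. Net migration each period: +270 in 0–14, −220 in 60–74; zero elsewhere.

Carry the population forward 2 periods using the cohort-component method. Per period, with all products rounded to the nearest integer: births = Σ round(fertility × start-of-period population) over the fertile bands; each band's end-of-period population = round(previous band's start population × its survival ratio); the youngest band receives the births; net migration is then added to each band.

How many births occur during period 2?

6033

Numbering the bands 1..5 from youngest to oldest:
— Period 1 —
Births: 8800 × 0.49 = 4312 ; 1750 × 0.505 = 884 → 5196
Band 2: 4000 × 0.947 = 3788
Band 3: 8800 × 0.94 = 8272
Band 4: 1750 × 0.935 = 1636
Band 5: 5400 × 0.922 = 4979
Net migration: Band 1 + 270 → 5466; Band 5 − 220 → 4759
End of period: [5466, 3788, 8272, 1636, 4759]
— Period 2 —
Births: 3788 × 0.49 = 1856 ; 8272 × 0.505 = 4177 → 6033
Band 2: 5466 × 0.947 = 5176
Band 3: 3788 × 0.94 = 3561
Band 4: 8272 × 0.935 = 7734
Band 5: 1636 × 0.922 = 1508
Net migration: Band 1 + 270 → 6303; Band 5 − 220 → 1288
End of period: [6303, 5176, 3561, 7734, 1288]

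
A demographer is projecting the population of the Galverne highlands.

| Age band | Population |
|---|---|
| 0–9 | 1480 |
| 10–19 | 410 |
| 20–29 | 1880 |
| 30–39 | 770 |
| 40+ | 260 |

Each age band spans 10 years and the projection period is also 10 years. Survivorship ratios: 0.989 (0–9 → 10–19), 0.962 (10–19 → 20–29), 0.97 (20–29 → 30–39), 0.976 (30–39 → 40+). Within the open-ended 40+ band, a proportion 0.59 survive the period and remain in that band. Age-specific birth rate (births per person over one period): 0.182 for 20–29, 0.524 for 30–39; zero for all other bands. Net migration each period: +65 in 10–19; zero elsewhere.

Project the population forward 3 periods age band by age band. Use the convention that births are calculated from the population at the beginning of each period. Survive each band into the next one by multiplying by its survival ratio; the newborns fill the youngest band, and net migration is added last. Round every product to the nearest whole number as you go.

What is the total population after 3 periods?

5487

After projecting period 1:
Births: 1880 * 0.182 = 342, 770 * 0.524 = 403 → 745
10–19: 1480 * 0.989 = 1464
20–29: 410 * 0.962 = 394
30–39: 1880 * 0.97 = 1824
40+: 770 * 0.976 + 260 * 0.59 = 752 + 153 = 905
Net migration: 10–19 + 65 → 1529
End of period: [745, 1529, 394, 1824, 905]
After projecting period 2:
Births: 394 * 0.182 = 72, 1824 * 0.524 = 956 → 1028
10–19: 745 * 0.989 = 737
20–29: 1529 * 0.962 = 1471
30–39: 394 * 0.97 = 382
40+: 1824 * 0.976 + 905 * 0.59 = 1780 + 534 = 2314
Net migration: 10–19 + 65 → 802
End of period: [1028, 802, 1471, 382, 2314]
After projecting period 3:
Births: 1471 * 0.182 = 268, 382 * 0.524 = 200 → 468
10–19: 1028 * 0.989 = 1017
20–29: 802 * 0.962 = 772
30–39: 1471 * 0.97 = 1427
40+: 382 * 0.976 + 2314 * 0.59 = 373 + 1365 = 1738
Net migration: 10–19 + 65 → 1082
End of period: [468, 1082, 772, 1427, 1738]
Total after period 3: 468 + 1082 + 772 + 1427 + 1738 = 5487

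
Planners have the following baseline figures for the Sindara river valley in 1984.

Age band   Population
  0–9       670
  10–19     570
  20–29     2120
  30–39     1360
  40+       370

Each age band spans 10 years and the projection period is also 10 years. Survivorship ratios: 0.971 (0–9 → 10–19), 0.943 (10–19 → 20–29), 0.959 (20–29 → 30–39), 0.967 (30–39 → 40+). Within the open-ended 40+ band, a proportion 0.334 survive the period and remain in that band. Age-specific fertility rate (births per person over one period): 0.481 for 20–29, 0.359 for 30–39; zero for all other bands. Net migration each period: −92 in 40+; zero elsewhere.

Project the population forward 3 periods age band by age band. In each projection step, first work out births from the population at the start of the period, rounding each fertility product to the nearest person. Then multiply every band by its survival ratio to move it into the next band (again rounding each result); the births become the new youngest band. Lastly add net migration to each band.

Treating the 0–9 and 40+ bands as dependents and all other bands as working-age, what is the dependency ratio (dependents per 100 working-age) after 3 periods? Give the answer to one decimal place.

56.8

Let group 1 be 0–9 through group 5 = 40+.
Period 1:
Births: 2120 * 0.481 = 1020 ; 1360 * 0.359 = 488 ⇒ total 1508
Group 2: 670 * 0.971 = 651
Group 3: 570 * 0.943 = 538
Group 4: 2120 * 0.959 = 2033
Group 5: 1360 * 0.967 + 370 * 0.334 = 1315 + 124 = 1439
Net migration: Group 5 − 92 → 1347
Giving 1508 / 651 / 538 / 2033 / 1347.
Period 2:
Births: 538 * 0.481 = 259 ; 2033 * 0.359 = 730 ⇒ total 989
Group 2: 1508 * 0.971 = 1464
Group 3: 651 * 0.943 = 614
Group 4: 538 * 0.959 = 516
Group 5: 2033 * 0.967 + 1347 * 0.334 = 1966 + 450 = 2416
Net migration: Group 5 − 92 → 2324
Giving 989 / 1464 / 614 / 516 / 2324.
Period 3:
Births: 614 * 0.481 = 295 ; 516 * 0.359 = 185 ⇒ total 480
Group 2: 989 * 0.971 = 960
Group 3: 1464 * 0.943 = 1381
Group 4: 614 * 0.959 = 589
Group 5: 516 * 0.967 + 2324 * 0.334 = 499 + 776 = 1275
Net migration: Group 5 − 92 → 1183
Giving 480 / 960 / 1381 / 589 / 1183.
Dependents (band 0–9 + band 40+) = 480 + 1183 = 1663; working-age = 2930; ratio = 1663/2930 × 100 = 56.8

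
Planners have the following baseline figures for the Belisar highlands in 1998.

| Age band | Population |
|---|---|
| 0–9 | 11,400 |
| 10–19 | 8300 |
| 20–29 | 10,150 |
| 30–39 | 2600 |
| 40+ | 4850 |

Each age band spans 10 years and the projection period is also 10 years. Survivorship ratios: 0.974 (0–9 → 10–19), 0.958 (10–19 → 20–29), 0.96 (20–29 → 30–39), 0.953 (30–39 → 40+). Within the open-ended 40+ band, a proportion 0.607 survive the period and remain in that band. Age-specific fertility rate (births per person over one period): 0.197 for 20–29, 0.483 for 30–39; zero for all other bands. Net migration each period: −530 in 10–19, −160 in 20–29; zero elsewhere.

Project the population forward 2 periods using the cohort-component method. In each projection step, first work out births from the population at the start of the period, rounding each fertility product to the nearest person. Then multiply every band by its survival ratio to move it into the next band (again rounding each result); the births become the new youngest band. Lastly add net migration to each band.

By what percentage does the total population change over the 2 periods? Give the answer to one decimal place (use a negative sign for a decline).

[period 1]
Births: 10150 × 0.197 = 2000 ; 2600 × 0.483 = 1256 — total 3256
10–19: 11400 × 0.974 = 11104
20–29: 8300 × 0.958 = 7951
30–39: 10150 × 0.96 = 9744
40+: 2600 × 0.953 + 4850 × 0.607 = 2478 + 2944 = 5422
Net migration: 10–19 − 530 → 10574; 20–29 − 160 → 7791
Population now: 0–9=3256, 10–19=10574, 20–29=7791, 30–39=9744, 40+=5422
[period 2]
Births: 7791 × 0.197 = 1535 ; 9744 × 0.483 = 4706 — total 6241
10–19: 3256 × 0.974 = 3171
20–29: 10574 × 0.958 = 10130
30–39: 7791 × 0.96 = 7479
40+: 9744 × 0.953 + 5422 × 0.607 = 9286 + 3291 = 12577
Net migration: 10–19 − 530 → 2641; 20–29 − 160 → 9970
Population now: 0–9=6241, 10–19=2641, 20–29=9970, 30–39=7479, 40+=12577
Total: 37300 → 38908; change = 1608; percentage change = 4.3%

4.3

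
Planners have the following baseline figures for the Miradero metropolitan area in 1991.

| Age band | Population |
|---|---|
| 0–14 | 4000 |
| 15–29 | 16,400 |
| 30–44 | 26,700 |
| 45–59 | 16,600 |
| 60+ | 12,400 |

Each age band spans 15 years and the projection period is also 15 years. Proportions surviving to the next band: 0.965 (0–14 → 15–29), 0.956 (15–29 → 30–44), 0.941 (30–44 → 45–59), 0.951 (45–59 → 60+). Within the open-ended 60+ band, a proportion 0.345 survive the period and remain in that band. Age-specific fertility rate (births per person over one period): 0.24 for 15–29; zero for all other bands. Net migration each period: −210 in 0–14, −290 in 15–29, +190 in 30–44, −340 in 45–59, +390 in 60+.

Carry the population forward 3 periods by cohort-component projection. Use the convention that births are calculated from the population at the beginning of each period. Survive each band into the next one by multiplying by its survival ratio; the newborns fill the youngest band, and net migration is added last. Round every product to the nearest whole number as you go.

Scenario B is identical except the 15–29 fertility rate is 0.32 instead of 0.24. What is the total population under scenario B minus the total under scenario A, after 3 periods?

— Period 1 —
Births: 16400 × 0.24 = 3936
15–29: 4000 × 0.965 = 3860
30–44: 16400 × 0.956 = 15678
45–59: 26700 × 0.941 = 25125
60+: 16600 × 0.951 + 12400 × 0.345 = 15787 + 4278 = 20065
Net migration: 0–14 − 210 → 3726; 15–29 − 290 → 3570; 30–44 + 190 → 15868; 45–59 − 340 → 24785; 60+ + 390 → 20455
Population now: 0–14=3726, 15–29=3570, 30–44=15868, 45–59=24785, 60+=20455
— Period 2 —
Births: 3570 × 0.24 = 857
15–29: 3726 × 0.965 = 3596
30–44: 3570 × 0.956 = 3413
45–59: 15868 × 0.941 = 14932
60+: 24785 × 0.951 + 20455 × 0.345 = 23571 + 7057 = 30628
Net migration: 0–14 − 210 → 647; 15–29 − 290 → 3306; 30–44 + 190 → 3603; 45–59 − 340 → 14592; 60+ + 390 → 31018
Population now: 0–14=647, 15–29=3306, 30–44=3603, 45–59=14592, 60+=31018
— Period 3 —
Births: 3306 × 0.24 = 793
15–29: 647 × 0.965 = 624
30–44: 3306 × 0.956 = 3161
45–59: 3603 × 0.941 = 3390
60+: 14592 × 0.951 + 31018 × 0.345 = 13877 + 10701 = 24578
Net migration: 0–14 − 210 → 583; 15–29 − 290 → 334; 30–44 + 190 → 3351; 45–59 − 340 → 3050; 60+ + 390 → 24968
Population now: 0–14=583, 15–29=334, 30–44=3351, 45–59=3050, 60+=24968
Scenario A total after 3 periods: 32286
Scenario B projection —
— Period 1 —
Births: 16400 × 0.32 = 5248
15–29: 4000 × 0.965 = 3860
30–44: 16400 × 0.956 = 15678
45–59: 26700 × 0.941 = 25125
60+: 16600 × 0.951 + 12400 × 0.345 = 15787 + 4278 = 20065
Net migration: 0–14 − 210 → 5038; 15–29 − 290 → 3570; 30–44 + 190 → 15868; 45–59 − 340 → 24785; 60+ + 390 → 20455
Population now: 0–14=5038, 15–29=3570, 30–44=15868, 45–59=24785, 60+=20455
— Period 2 —
Births: 3570 × 0.32 = 1142
15–29: 5038 × 0.965 = 4862
30–44: 3570 × 0.956 = 3413
45–59: 15868 × 0.941 = 14932
60+: 24785 × 0.951 + 20455 × 0.345 = 23571 + 7057 = 30628
Net migration: 0–14 − 210 → 932; 15–29 − 290 → 4572; 30–44 + 190 → 3603; 45–59 − 340 → 14592; 60+ + 390 → 31018
Population now: 0–14=932, 15–29=4572, 30–44=3603, 45–59=14592, 60+=31018
— Period 3 —
Births: 4572 × 0.32 = 1463
15–29: 932 × 0.965 = 899
30–44: 4572 × 0.956 = 4371
45–59: 3603 × 0.941 = 3390
60+: 14592 × 0.951 + 31018 × 0.345 = 13877 + 10701 = 24578
Net migration: 0–14 − 210 → 1253; 15–29 − 290 → 609; 30–44 + 190 → 4561; 45–59 − 340 → 3050; 60+ + 390 → 24968
Population now: 0–14=1253, 15–29=609, 30–44=4561, 45–59=3050, 60+=24968
Scenario B total after 3 periods: 34441
Difference B − A = 34441 − 32286 = 2155

2155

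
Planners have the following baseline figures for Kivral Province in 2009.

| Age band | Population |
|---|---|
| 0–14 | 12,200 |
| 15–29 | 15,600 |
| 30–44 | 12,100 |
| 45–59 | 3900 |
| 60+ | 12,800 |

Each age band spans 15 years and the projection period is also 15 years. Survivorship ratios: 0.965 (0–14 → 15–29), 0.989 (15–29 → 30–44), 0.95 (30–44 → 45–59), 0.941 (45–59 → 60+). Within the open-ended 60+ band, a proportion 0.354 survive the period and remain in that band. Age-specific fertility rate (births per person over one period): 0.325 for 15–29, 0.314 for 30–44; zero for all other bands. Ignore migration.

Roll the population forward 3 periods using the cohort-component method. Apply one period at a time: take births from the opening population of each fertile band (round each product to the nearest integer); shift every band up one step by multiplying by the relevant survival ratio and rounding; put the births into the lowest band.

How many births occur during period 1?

8869

Call the bands 1 to 5, youngest first.
Period 1.
Births: 15600 * 0.325 = 5070 ; 12100 * 0.314 = 3799 → 8869
Band 2: 12200 * 0.965 = 11773
Band 3: 15600 * 0.989 = 15428
Band 4: 12100 * 0.95 = 11495
Band 5: 3900 * 0.941 + 12800 * 0.354 = 3670 + 4531 = 8201
End of period: [8869, 11773, 15428, 11495, 8201]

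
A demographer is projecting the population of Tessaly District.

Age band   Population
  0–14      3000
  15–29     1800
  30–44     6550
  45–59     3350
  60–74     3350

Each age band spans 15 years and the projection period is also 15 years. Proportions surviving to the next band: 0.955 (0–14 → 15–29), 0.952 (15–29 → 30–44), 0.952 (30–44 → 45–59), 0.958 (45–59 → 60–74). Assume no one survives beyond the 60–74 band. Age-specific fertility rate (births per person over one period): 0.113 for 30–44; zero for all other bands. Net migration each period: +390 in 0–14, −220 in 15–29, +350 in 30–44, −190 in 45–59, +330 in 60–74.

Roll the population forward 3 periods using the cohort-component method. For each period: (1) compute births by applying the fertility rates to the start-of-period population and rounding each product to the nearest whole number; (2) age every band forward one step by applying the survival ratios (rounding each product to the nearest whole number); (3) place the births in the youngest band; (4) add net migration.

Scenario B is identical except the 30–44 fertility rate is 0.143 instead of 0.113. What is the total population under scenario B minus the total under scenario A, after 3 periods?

324

Numbering the groups 1..5 from youngest to oldest:
[period 1]
Births: 6550 * 0.113 = 740
Group 2: 3000 * 0.955 = 2865
Group 3: 1800 * 0.952 = 1714
Group 4: 6550 * 0.952 = 6236
Group 5: 3350 * 0.958 = 3209
Net migration: Group 1 + 390 → 1130; Group 2 − 220 → 2645; Group 3 + 350 → 2064; Group 4 − 190 → 6046; Group 5 + 330 → 3539
End of period: [1130, 2645, 2064, 6046, 3539]
[period 2]
Births: 2064 * 0.113 = 233
Group 2: 1130 * 0.955 = 1079
Group 3: 2645 * 0.952 = 2518
Group 4: 2064 * 0.952 = 1965
Group 5: 6046 * 0.958 = 5792
Net migration: Group 1 + 390 → 623; Group 2 − 220 → 859; Group 3 + 350 → 2868; Group 4 − 190 → 1775; Group 5 + 330 → 6122
End of period: [623, 859, 2868, 1775, 6122]
[period 3]
Births: 2868 * 0.113 = 324
Group 2: 623 * 0.955 = 595
Group 3: 859 * 0.952 = 818
Group 4: 2868 * 0.952 = 2730
Group 5: 1775 * 0.958 = 1700
Net migration: Group 1 + 390 → 714; Group 2 − 220 → 375; Group 3 + 350 → 1168; Group 4 − 190 → 2540; Group 5 + 330 → 2030
End of period: [714, 375, 1168, 2540, 2030]
Scenario A total after 3 periods: 6827
Scenario B projection —
[period 1]
Births: 6550 * 0.143 = 937
Group 2: 3000 * 0.955 = 2865
Group 3: 1800 * 0.952 = 1714
Group 4: 6550 * 0.952 = 6236
Group 5: 3350 * 0.958 = 3209
Net migration: Group 1 + 390 → 1327; Group 2 − 220 → 2645; Group 3 + 350 → 2064; Group 4 − 190 → 6046; Group 5 + 330 → 3539
End of period: [1327, 2645, 2064, 6046, 3539]
[period 2]
Births: 2064 * 0.143 = 295
Group 2: 1327 * 0.955 = 1267
Group 3: 2645 * 0.952 = 2518
Group 4: 2064 * 0.952 = 1965
Group 5: 6046 * 0.958 = 5792
Net migration: Group 1 + 390 → 685; Group 2 − 220 → 1047; Group 3 + 350 → 2868; Group 4 − 190 → 1775; Group 5 + 330 → 6122
End of period: [685, 1047, 2868, 1775, 6122]
[period 3]
Births: 2868 * 0.143 = 410
Group 2: 685 * 0.955 = 654
Group 3: 1047 * 0.952 = 997
Group 4: 2868 * 0.952 = 2730
Group 5: 1775 * 0.958 = 1700
Net migration: Group 1 + 390 → 800; Group 2 − 220 → 434; Group 3 + 350 → 1347; Group 4 − 190 → 2540; Group 5 + 330 → 2030
End of period: [800, 434, 1347, 2540, 2030]
Scenario B total after 3 periods: 7151
Difference B − A = 7151 − 6827 = 324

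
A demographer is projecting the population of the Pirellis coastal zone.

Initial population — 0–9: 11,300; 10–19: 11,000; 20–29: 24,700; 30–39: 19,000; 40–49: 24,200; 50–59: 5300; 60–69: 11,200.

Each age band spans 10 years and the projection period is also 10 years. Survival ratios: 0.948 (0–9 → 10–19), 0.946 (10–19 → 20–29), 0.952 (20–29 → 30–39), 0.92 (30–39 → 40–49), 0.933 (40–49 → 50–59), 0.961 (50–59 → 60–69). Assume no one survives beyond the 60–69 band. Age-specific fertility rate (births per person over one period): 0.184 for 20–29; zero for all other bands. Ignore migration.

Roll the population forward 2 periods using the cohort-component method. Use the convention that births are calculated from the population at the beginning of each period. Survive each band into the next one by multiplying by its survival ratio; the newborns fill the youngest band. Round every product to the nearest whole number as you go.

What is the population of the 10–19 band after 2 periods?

[period 1]
Births: 24700 × 0.184 = 4545
10–19: 11300 × 0.948 = 10712
20–29: 11000 × 0.946 = 10406
30–39: 24700 × 0.952 = 23514
40–49: 19000 × 0.92 = 17480
50–59: 24200 × 0.933 = 22579
60–69: 5300 × 0.961 = 5093
End of period: [4545, 10712, 10406, 23514, 17480, 22579, 5093]
[period 2]
Births: 10406 × 0.184 = 1915
10–19: 4545 × 0.948 = 4309
20–29: 10712 × 0.946 = 10134
30–39: 10406 × 0.952 = 9907
40–49: 23514 × 0.92 = 21633
50–59: 17480 × 0.933 = 16309
60–69: 22579 × 0.961 = 21698
End of period: [1915, 4309, 10134, 9907, 21633, 16309, 21698]

4309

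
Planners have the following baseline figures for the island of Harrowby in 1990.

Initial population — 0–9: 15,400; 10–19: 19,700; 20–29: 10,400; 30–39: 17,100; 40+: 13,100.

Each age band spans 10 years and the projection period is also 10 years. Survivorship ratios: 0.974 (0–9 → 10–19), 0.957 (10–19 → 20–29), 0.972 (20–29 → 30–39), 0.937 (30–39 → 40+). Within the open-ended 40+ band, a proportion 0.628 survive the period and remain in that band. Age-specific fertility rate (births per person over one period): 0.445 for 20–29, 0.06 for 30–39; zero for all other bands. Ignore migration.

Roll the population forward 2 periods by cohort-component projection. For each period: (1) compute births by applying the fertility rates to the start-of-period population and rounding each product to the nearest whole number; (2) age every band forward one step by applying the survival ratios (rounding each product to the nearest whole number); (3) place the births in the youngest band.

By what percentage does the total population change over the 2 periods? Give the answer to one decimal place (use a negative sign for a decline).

-5.0

[period 1]
Births: 10400 × 0.445 = 4628  |  17100 × 0.06 = 1026 → 5654
10–19: 15400 × 0.974 = 15000
20–29: 19700 × 0.957 = 18853
30–39: 10400 × 0.972 = 10109
40+: 17100 × 0.937 + 13100 × 0.628 = 16023 + 8227 = 24250
Population now: 0–9=5654, 10–19=15000, 20–29=18853, 30–39=10109, 40+=24250
[period 2]
Births: 18853 × 0.445 = 8390  |  10109 × 0.06 = 607 → 8997
10–19: 5654 × 0.974 = 5507
20–29: 15000 × 0.957 = 14355
30–39: 18853 × 0.972 = 18325
40+: 10109 × 0.937 + 24250 × 0.628 = 9472 + 15229 = 24701
Population now: 0–9=8997, 10–19=5507, 20–29=14355, 30–39=18325, 40+=24701
Total: 75700 → 71885; change = -3815; percentage change = -5.0%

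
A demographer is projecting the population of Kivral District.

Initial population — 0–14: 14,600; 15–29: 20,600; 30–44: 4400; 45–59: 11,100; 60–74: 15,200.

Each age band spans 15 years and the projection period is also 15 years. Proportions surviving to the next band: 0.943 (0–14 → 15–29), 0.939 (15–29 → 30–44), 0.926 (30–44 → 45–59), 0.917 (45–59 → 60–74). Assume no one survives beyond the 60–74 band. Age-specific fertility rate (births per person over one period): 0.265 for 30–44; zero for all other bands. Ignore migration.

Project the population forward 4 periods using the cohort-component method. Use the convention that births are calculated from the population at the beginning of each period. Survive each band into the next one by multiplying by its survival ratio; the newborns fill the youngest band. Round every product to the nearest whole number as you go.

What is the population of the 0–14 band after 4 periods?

After projecting period 1:
Births: 4400 × 0.265 = 1166
15–29: 14600 × 0.943 = 13768
30–44: 20600 × 0.939 = 19343
45–59: 4400 × 0.926 = 4074
60–74: 11100 × 0.917 = 10179
Population now: 0–14=1166, 15–29=13768, 30–44=19343, 45–59=4074, 60–74=10179
After projecting period 2:
Births: 19343 × 0.265 = 5126
15–29: 1166 × 0.943 = 1100
30–44: 13768 × 0.939 = 12928
45–59: 19343 × 0.926 = 17912
60–74: 4074 × 0.917 = 3736
Population now: 0–14=5126, 15–29=1100, 30–44=12928, 45–59=17912, 60–74=3736
After projecting period 3:
Births: 12928 × 0.265 = 3426
15–29: 5126 × 0.943 = 4834
30–44: 1100 × 0.939 = 1033
45–59: 12928 × 0.926 = 11971
60–74: 17912 × 0.917 = 16425
Population now: 0–14=3426, 15–29=4834, 30–44=1033, 45–59=11971, 60–74=16425
After projecting period 4:
Births: 1033 × 0.265 = 274
15–29: 3426 × 0.943 = 3231
30–44: 4834 × 0.939 = 4539
45–59: 1033 × 0.926 = 957
60–74: 11971 × 0.917 = 10977
Population now: 0–14=274, 15–29=3231, 30–44=4539, 45–59=957, 60–74=10977

274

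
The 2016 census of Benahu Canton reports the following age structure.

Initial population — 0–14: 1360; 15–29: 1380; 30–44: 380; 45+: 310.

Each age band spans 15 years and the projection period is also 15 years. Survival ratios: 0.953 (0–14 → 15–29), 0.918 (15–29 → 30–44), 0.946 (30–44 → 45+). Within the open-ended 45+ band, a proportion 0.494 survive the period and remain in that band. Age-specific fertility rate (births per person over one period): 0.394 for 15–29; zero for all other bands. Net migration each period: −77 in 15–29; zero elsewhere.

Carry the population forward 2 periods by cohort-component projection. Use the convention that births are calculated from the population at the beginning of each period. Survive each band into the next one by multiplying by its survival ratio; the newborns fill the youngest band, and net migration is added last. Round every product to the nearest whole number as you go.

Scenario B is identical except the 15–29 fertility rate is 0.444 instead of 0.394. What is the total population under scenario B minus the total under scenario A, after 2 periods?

Period 1.
Births: 1380 × 0.394 = 544
15–29: 1360 × 0.953 = 1296
30–44: 1380 × 0.918 = 1267
45+: 380 × 0.946 + 310 × 0.494 = 359 + 153 = 512
Net migration: 15–29 − 77 → 1219
→ [544, 1219, 1267, 512]
Period 2.
Births: 1219 × 0.394 = 480
15–29: 544 × 0.953 = 518
30–44: 1219 × 0.918 = 1119
45+: 1267 × 0.946 + 512 × 0.494 = 1199 + 253 = 1452
Net migration: 15–29 − 77 → 441
→ [480, 441, 1119, 1452]
Scenario A total after 2 periods: 3492
Scenario B projection —
Period 1.
Births: 1380 × 0.444 = 613
15–29: 1360 × 0.953 = 1296
30–44: 1380 × 0.918 = 1267
45+: 380 × 0.946 + 310 × 0.494 = 359 + 153 = 512
Net migration: 15–29 − 77 → 1219
→ [613, 1219, 1267, 512]
Period 2.
Births: 1219 × 0.444 = 541
15–29: 613 × 0.953 = 584
30–44: 1219 × 0.918 = 1119
45+: 1267 × 0.946 + 512 × 0.494 = 1199 + 253 = 1452
Net migration: 15–29 − 77 → 507
→ [541, 507, 1119, 1452]
Scenario B total after 2 periods: 3619
Difference B − A = 3619 − 3492 = 127

127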